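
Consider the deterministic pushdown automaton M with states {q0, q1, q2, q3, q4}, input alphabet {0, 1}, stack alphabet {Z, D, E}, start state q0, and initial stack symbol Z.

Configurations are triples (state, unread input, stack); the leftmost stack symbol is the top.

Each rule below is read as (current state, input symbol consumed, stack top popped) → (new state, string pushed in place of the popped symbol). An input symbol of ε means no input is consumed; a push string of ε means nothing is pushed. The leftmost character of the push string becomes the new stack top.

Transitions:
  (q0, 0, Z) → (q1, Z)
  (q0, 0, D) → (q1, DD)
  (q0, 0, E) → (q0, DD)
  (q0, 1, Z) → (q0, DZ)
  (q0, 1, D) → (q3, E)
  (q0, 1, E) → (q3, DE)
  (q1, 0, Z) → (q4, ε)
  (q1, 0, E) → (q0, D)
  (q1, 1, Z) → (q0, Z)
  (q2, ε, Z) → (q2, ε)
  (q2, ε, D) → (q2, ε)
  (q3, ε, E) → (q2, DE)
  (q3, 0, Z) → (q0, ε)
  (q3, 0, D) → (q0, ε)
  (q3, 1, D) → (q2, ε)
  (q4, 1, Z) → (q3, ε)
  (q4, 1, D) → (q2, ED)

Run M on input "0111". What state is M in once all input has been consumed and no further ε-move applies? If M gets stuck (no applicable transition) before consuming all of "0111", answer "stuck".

q2

(q0, 0111, Z)
  read 0, top Z: go to q1, push Z → (q1, 111, Z)
  read 1, top Z: go to q0, push Z → (q0, 11, Z)
  read 1, top Z: go to q0, push DZ → (q0, 1, DZ)
  read 1, top D: go to q3, push E → (q3, ε, EZ)
  ε-move, top E: go to q2, push DE → (q2, ε, DEZ)
  ε-move, top D: go to q2, push ε → (q2, ε, EZ)
All input consumed; M is in state q2.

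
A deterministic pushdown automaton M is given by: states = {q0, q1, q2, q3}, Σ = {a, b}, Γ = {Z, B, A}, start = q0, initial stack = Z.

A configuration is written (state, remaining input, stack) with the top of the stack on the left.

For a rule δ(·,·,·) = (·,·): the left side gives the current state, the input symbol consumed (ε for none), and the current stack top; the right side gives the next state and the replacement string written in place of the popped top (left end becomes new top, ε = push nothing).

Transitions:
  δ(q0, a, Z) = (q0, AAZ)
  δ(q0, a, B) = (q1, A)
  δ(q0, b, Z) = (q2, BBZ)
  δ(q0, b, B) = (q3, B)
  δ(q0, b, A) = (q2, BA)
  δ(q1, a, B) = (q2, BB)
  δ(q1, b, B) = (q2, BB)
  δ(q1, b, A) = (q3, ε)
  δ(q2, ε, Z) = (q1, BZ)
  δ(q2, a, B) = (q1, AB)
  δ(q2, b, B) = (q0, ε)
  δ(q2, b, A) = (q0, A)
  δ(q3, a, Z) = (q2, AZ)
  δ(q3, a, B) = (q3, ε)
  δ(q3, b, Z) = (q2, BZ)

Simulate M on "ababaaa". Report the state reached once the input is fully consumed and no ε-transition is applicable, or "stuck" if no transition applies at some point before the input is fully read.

stuck

(q0, ababaaa, Z)
  read a, top Z: go to q0, push AAZ → (q0, babaaa, AAZ)
  read b, top A: go to q2, push BA → (q2, abaaa, BAAZ)
  read a, top B: go to q1, push AB → (q1, baaa, ABAAZ)
  read b, top A: go to q3, push ε → (q3, aaa, BAAZ)
  read a, top B: go to q3, push ε → (q3, aa, AAZ)
No transition for (q3, a, top A); M blocks with input aa remaining.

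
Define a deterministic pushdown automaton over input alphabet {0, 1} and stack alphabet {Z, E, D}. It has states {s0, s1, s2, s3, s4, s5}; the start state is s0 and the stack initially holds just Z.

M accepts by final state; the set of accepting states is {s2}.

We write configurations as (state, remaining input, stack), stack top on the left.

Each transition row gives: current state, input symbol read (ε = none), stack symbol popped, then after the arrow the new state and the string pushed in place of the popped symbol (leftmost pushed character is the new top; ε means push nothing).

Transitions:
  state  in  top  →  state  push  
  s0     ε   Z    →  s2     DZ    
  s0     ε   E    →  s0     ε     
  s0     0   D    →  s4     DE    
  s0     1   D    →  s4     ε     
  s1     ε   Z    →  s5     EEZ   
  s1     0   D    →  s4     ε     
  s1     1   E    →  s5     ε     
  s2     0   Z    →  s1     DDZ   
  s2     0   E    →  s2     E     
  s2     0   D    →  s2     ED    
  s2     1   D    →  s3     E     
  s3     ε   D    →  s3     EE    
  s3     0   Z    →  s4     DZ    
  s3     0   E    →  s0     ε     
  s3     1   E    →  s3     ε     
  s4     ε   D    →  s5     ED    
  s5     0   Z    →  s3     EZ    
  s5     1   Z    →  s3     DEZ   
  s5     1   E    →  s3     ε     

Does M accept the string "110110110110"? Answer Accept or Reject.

Accept

(s0, 110110110110, Z) ⊢ (s2, 110110110110, DZ) ⊢ (s3, 10110110110, EZ) ⊢ (s3, 0110110110, Z) ⊢ (s4, 110110110, DZ) ⊢ (s5, 110110110, EDZ) ⊢ (s3, 10110110, DZ) ⊢ (s3, 10110110, EEZ) ⊢ (s3, 0110110, EZ) ⊢ (s0, 110110, Z) ⊢ (s2, 110110, DZ) ⊢ (s3, 10110, EZ) ⊢ (s3, 0110, Z) ⊢ (s4, 110, DZ) ⊢ (s5, 110, EDZ) ⊢ (s3, 10, DZ) ⊢ (s3, 10, EEZ) ⊢ (s3, 0, EZ) ⊢ (s0, ε, Z) ⊢ (s2, ε, DZ)
All input consumed; state s2 ∈ F.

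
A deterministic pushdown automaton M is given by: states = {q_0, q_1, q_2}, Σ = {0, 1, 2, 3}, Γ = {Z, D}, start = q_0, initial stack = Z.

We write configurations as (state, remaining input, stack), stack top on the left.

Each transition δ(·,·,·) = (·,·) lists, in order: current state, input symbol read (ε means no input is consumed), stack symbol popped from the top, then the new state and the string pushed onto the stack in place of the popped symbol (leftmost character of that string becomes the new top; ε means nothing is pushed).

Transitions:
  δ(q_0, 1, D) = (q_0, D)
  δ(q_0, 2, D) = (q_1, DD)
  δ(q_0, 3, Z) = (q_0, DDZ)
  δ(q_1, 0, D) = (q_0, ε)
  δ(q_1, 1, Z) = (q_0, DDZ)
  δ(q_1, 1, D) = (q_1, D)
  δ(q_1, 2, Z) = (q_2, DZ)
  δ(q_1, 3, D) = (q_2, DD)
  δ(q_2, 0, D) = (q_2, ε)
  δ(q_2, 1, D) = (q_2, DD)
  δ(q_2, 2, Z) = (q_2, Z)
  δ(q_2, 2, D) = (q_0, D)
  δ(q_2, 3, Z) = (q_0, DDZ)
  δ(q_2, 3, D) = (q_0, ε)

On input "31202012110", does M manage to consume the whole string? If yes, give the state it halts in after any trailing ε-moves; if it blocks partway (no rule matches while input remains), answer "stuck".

q_0

(q_0, 31202012110, Z) ⊢ (q_0, 1202012110, DDZ) ⊢ (q_0, 202012110, DDZ) ⊢ (q_1, 02012110, DDDZ) ⊢ (q_0, 2012110, DDZ) ⊢ (q_1, 012110, DDDZ) ⊢ (q_0, 12110, DDZ) ⊢ (q_0, 2110, DDZ) ⊢ (q_1, 110, DDDZ) ⊢ (q_1, 10, DDDZ) ⊢ (q_1, 0, DDDZ) ⊢ (q_0, ε, DDZ)
All input consumed; M is in state q_0.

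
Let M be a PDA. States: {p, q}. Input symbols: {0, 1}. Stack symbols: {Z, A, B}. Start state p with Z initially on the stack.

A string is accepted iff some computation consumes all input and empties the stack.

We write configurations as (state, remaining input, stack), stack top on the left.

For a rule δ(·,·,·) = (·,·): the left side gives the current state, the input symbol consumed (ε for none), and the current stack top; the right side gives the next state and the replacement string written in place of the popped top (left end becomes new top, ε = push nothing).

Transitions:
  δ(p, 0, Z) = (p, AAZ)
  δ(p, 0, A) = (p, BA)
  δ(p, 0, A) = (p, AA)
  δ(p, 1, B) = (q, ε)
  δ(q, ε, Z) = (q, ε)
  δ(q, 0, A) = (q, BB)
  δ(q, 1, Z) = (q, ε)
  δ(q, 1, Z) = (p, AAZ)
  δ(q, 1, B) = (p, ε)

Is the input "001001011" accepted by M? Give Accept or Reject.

Reject

No computation consumes all input and empties the stack.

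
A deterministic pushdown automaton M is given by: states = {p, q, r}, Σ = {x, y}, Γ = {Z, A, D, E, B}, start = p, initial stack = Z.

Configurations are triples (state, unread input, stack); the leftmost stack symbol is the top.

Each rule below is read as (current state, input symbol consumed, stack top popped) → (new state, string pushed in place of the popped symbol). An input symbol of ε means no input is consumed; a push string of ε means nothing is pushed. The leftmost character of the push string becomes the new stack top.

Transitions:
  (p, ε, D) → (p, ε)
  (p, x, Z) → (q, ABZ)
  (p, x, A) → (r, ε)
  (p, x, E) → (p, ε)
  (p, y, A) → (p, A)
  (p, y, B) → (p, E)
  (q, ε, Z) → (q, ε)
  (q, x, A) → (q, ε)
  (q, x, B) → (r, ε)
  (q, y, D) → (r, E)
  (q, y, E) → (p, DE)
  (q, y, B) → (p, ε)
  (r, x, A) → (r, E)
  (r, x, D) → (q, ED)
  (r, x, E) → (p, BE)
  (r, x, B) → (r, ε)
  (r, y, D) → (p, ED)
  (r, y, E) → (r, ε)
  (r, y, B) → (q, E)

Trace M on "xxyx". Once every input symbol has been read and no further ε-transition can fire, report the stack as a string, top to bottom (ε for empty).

ABZ

(p, xxyx, Z)
  read x, top Z: go to q, push ABZ → (q, xyx, ABZ)
  read x, top A: go to q, push ε → (q, yx, BZ)
  read y, top B: go to p, push ε → (p, x, Z)
  read x, top Z: go to q, push ABZ → (q, ε, ABZ)
All input consumed in state q with stack ABZ.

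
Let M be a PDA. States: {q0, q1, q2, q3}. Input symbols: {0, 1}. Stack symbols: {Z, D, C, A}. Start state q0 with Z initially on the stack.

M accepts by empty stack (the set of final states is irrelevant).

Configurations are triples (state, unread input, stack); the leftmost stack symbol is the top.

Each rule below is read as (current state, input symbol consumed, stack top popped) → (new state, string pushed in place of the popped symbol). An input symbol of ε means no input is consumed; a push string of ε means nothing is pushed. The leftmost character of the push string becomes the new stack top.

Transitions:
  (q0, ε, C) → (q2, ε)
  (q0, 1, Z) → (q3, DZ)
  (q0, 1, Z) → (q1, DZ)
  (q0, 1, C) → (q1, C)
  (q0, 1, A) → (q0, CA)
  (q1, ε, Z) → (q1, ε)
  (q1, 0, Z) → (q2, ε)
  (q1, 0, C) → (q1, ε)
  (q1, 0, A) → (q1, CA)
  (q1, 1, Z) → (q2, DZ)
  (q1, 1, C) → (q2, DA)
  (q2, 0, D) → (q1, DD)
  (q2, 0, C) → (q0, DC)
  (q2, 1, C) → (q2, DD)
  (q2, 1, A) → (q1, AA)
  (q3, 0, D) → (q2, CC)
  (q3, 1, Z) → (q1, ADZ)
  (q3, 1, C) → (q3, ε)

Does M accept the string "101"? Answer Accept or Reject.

Reject

No computation consumes all input and empties the stack.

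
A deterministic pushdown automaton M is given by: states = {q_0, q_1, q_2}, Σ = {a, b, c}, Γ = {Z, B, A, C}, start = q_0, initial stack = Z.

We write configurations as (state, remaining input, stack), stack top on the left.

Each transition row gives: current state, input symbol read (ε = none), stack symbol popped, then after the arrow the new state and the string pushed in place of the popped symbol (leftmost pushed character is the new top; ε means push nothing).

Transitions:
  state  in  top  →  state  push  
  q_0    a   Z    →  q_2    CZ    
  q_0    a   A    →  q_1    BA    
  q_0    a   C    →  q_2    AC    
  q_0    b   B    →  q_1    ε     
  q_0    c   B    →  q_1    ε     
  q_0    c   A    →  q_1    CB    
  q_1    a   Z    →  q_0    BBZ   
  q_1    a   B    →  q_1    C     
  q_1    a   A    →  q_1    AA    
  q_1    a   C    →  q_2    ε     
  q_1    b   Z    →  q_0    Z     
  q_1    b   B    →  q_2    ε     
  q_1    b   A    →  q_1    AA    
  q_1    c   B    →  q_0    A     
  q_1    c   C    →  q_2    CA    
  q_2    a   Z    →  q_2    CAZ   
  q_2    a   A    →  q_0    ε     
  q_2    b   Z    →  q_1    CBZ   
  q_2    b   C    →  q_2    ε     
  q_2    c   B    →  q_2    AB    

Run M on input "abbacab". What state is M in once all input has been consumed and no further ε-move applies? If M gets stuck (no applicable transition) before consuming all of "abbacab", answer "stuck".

(q_0, abbacab, Z)
  read a, top Z: go to q_2, push CZ → (q_2, bbacab, CZ)
  read b, top C: go to q_2, push ε → (q_2, bacab, Z)
  read b, top Z: go to q_1, push CBZ → (q_1, acab, CBZ)
  read a, top C: go to q_2, push ε → (q_2, cab, BZ)
  read c, top B: go to q_2, push AB → (q_2, ab, ABZ)
  read a, top A: go to q_0, push ε → (q_0, b, BZ)
  read b, top B: go to q_1, push ε → (q_1, ε, Z)
All input consumed; M is in state q_1.

q_1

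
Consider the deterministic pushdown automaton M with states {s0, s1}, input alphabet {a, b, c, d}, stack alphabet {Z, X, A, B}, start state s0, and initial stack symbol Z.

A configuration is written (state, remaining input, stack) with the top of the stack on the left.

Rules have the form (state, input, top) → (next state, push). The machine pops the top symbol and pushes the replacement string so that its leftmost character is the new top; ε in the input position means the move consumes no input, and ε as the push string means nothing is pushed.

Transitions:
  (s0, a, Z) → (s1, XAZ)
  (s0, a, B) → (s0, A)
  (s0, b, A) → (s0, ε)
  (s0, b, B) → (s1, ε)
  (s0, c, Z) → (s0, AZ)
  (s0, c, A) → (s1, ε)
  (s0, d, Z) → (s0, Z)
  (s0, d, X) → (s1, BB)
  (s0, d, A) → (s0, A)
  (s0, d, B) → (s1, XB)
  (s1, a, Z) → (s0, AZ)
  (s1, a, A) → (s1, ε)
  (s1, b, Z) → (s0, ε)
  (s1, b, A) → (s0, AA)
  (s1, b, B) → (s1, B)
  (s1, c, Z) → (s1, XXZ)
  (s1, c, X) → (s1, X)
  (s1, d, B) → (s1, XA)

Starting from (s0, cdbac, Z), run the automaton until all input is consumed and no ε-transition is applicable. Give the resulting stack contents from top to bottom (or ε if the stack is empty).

XAZ

(s0, cdbac, Z)
  read c, top Z: go to s0, push AZ → (s0, dbac, AZ)
  read d, top A: go to s0, push A → (s0, bac, AZ)
  read b, top A: go to s0, push ε → (s0, ac, Z)
  read a, top Z: go to s1, push XAZ → (s1, c, XAZ)
  read c, top X: go to s1, push X → (s1, ε, XAZ)
All input consumed in state s1 with stack XAZ.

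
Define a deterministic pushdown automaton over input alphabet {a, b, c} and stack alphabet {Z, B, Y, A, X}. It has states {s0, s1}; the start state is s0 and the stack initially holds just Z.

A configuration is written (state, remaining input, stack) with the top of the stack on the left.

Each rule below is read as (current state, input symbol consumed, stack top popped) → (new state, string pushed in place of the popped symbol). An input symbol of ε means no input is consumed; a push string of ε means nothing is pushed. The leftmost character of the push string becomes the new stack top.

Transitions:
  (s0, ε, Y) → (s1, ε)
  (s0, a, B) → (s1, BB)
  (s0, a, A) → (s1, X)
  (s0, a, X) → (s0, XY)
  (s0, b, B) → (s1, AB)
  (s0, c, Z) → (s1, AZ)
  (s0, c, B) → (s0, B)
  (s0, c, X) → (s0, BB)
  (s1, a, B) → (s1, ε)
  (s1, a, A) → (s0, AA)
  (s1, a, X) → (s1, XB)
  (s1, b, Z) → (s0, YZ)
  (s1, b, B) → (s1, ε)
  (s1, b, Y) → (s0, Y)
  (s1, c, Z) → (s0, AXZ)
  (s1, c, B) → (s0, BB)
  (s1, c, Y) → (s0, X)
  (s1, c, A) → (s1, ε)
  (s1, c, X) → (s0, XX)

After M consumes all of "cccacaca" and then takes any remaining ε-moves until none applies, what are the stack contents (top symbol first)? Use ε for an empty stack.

BBBYXXZ

(s0, cccacaca, Z) ⊢ (s1, ccacaca, AZ) ⊢ (s1, cacaca, Z) ⊢ (s0, acaca, AXZ) ⊢ (s1, caca, XXZ) ⊢ (s0, aca, XXXZ) ⊢ (s0, ca, XYXXZ) ⊢ (s0, a, BBYXXZ) ⊢ (s1, ε, BBBYXXZ)
All input consumed in state s1 with stack BBBYXXZ.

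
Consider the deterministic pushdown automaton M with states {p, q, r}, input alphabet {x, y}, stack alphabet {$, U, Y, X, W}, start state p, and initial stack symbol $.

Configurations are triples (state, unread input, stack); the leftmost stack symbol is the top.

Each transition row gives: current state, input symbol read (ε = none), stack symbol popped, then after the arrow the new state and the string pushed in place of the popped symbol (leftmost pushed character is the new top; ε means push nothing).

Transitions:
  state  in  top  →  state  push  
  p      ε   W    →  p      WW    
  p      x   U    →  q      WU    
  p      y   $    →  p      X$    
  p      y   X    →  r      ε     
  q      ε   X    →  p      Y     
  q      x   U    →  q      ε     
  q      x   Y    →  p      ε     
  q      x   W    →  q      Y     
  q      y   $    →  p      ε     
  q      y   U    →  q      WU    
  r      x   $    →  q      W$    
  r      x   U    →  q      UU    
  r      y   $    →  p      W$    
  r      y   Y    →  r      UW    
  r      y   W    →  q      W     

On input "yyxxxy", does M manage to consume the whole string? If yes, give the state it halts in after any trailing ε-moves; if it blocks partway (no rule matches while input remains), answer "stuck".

(p, yyxxxy, $)
  read y, top $: go to p, push X$ → (p, yxxxy, X$)
  read y, top X: go to r, push ε → (r, xxxy, $)
  read x, top $: go to q, push W$ → (q, xxy, W$)
  read x, top W: go to q, push Y → (q, xy, Y$)
  read x, top Y: go to p, push ε → (p, y, $)
  read y, top $: go to p, push X$ → (p, ε, X$)
All input consumed; M is in state p.

p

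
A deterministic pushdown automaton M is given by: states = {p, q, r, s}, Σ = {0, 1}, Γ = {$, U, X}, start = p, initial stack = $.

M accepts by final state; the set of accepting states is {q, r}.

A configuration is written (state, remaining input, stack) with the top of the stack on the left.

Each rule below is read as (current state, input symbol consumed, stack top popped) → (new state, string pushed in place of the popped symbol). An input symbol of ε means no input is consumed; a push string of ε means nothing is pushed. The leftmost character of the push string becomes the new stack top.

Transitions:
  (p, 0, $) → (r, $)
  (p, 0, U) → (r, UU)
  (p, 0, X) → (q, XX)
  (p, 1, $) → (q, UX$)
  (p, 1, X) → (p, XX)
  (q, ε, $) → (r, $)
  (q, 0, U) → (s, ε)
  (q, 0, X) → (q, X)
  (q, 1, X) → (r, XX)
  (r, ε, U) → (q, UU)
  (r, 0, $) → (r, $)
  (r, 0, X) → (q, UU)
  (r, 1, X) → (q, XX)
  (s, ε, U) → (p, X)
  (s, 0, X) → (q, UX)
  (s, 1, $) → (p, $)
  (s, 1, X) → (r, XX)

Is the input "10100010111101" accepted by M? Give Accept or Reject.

Reject

(p, 10100010111101, $)
  read 1, top $: go to q, push UX$ → (q, 0100010111101, UX$)
  read 0, top U: go to s, push ε → (s, 100010111101, X$)
  read 1, top X: go to r, push XX → (r, 00010111101, XX$)
  read 0, top X: go to q, push UU → (q, 0010111101, UUX$)
  read 0, top U: go to s, push ε → (s, 010111101, UX$)
  ε-move, top U: go to p, push X → (p, 010111101, XX$)
  read 0, top X: go to q, push XX → (q, 10111101, XXX$)
  read 1, top X: go to r, push XX → (r, 0111101, XXXX$)
  read 0, top X: go to q, push UU → (q, 111101, UUXXX$)
No transition applies at (q, 111101, UUXXX$); input not fully consumed.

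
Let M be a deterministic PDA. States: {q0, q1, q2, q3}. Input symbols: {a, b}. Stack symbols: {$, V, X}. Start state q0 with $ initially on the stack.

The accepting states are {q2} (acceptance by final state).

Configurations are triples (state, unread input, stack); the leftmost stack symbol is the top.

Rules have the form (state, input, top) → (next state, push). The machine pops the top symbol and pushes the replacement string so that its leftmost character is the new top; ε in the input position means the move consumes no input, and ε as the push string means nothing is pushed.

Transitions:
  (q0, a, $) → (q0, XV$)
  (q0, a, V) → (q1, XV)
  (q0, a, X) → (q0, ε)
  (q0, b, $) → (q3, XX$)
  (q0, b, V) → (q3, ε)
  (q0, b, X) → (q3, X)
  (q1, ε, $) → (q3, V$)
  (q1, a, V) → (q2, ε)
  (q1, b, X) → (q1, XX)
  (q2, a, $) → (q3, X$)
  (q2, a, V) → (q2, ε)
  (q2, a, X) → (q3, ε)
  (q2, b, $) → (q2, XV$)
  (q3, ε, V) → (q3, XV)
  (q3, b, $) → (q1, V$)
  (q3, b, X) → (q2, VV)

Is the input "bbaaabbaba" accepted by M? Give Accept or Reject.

(q0, bbaaabbaba, $)
  read b, top $: go to q3, push XX$ → (q3, baaabbaba, XX$)
  read b, top X: go to q2, push VV → (q2, aaabbaba, VVX$)
  read a, top V: go to q2, push ε → (q2, aabbaba, VX$)
  read a, top V: go to q2, push ε → (q2, abbaba, X$)
  read a, top X: go to q3, push ε → (q3, bbaba, $)
  read b, top $: go to q1, push V$ → (q1, baba, V$)
No transition applies at (q1, baba, V$); input not fully consumed.

Reject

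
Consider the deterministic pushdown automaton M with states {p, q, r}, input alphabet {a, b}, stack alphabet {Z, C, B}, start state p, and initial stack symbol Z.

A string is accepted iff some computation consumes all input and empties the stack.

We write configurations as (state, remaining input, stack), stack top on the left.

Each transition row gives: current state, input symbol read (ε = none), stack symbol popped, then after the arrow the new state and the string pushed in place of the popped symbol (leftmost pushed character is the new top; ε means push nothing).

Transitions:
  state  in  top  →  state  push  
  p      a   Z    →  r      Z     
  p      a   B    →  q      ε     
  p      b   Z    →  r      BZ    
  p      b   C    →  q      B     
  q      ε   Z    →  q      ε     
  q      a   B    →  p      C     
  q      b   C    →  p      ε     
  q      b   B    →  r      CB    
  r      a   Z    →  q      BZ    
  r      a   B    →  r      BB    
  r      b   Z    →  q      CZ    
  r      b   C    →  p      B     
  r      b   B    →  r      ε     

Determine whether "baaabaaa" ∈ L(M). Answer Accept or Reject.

(p, baaabaaa, Z) ⊢ (r, aaabaaa, BZ) ⊢ (r, aabaaa, BBZ) ⊢ (r, abaaa, BBBZ) ⊢ (r, baaa, BBBBZ) ⊢ (r, aaa, BBBZ) ⊢ (r, aa, BBBBZ) ⊢ (r, a, BBBBBZ) ⊢ (r, ε, BBBBBBZ)
All input consumed; stack is BBBBBBZ, not empty, and no further ε-move applies.

Reject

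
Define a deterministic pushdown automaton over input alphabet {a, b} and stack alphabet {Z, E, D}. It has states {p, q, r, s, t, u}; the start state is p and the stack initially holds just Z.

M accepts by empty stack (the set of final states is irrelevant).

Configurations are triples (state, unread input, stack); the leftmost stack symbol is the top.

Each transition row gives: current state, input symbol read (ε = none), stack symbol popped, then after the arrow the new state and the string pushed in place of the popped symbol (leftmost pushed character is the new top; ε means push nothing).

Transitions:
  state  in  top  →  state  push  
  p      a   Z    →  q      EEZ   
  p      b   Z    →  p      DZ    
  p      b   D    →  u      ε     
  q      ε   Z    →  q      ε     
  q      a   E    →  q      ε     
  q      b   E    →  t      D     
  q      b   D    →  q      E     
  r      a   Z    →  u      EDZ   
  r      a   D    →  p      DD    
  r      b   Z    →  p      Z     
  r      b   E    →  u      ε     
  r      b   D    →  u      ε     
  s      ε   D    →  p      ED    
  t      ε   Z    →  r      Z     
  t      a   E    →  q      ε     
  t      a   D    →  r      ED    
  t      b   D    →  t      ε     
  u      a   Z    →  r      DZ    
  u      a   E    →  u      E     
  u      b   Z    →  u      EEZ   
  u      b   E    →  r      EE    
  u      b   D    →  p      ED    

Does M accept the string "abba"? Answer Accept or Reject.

(p, abba, Z)
  read a, top Z: go to q, push EEZ → (q, bba, EEZ)
  read b, top E: go to t, push D → (t, ba, DEZ)
  read b, top D: go to t, push ε → (t, a, EZ)
  read a, top E: go to q, push ε → (q, ε, Z)
  ε-move, top Z: go to q, push ε → (q, ε, ε)
All input consumed and the stack is empty.

Accept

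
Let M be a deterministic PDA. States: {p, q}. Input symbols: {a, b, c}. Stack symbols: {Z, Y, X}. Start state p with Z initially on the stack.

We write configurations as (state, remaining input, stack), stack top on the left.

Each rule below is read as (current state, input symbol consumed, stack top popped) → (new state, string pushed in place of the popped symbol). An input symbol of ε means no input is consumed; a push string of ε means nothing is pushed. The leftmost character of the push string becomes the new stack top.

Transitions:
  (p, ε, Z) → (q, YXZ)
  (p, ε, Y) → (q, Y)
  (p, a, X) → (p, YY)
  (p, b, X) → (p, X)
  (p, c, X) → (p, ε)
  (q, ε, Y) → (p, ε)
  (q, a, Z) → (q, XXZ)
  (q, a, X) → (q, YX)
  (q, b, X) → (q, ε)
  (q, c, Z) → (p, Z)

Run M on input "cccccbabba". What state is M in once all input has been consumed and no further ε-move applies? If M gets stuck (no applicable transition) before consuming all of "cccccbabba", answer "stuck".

(p, cccccbabba, Z) ⊢ (q, cccccbabba, YXZ) ⊢ (p, cccccbabba, XZ) ⊢ (p, ccccbabba, Z) ⊢ (q, ccccbabba, YXZ) ⊢ (p, ccccbabba, XZ) ⊢ (p, cccbabba, Z) ⊢ (q, cccbabba, YXZ) ⊢ (p, cccbabba, XZ) ⊢ (p, ccbabba, Z) ⊢ (q, ccbabba, YXZ) ⊢ (p, ccbabba, XZ) ⊢ (p, cbabba, Z) ⊢ (q, cbabba, YXZ) ⊢ (p, cbabba, XZ) ⊢ (p, babba, Z) ⊢ (q, babba, YXZ) ⊢ (p, babba, XZ) ⊢ (p, abba, XZ) ⊢ (p, bba, YYZ) ⊢ (q, bba, YYZ) ⊢ (p, bba, YZ) ⊢ (q, bba, YZ) ⊢ (p, bba, Z) ⊢ (q, bba, YXZ) ⊢ (p, bba, XZ) ⊢ (p, ba, XZ) ⊢ (p, a, XZ) ⊢ (p, ε, YYZ) ⊢ (q, ε, YYZ) ⊢ (p, ε, YZ) ⊢ (q, ε, YZ) ⊢ (p, ε, Z) ⊢ (q, ε, YXZ) ⊢ (p, ε, XZ)
All input consumed; M is in state p.

p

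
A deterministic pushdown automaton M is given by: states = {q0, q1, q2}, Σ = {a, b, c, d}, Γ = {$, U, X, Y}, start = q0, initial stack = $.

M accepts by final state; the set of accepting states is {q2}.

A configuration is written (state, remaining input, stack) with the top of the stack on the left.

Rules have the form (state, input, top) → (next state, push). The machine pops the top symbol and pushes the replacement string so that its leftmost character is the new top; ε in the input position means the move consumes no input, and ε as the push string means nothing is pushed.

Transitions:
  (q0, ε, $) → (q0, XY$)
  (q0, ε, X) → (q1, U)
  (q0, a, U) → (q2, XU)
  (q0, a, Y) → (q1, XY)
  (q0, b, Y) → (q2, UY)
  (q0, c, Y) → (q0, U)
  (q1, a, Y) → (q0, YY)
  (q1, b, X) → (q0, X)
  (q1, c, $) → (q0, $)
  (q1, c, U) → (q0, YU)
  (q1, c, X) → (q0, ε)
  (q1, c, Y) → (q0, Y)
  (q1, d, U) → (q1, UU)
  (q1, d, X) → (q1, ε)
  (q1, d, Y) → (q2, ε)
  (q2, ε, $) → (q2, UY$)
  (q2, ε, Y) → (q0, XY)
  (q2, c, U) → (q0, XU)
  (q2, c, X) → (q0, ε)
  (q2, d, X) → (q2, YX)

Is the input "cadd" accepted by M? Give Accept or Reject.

Accept

(q0, cadd, $)
  ε-move, top $: go to q0, push XY$ → (q0, cadd, XY$)
  ε-move, top X: go to q1, push U → (q1, cadd, UY$)
  read c, top U: go to q0, push YU → (q0, add, YUY$)
  read a, top Y: go to q1, push XY → (q1, dd, XYUY$)
  read d, top X: go to q1, push ε → (q1, d, YUY$)
  read d, top Y: go to q2, push ε → (q2, ε, UY$)
All input consumed; state q2 ∈ F.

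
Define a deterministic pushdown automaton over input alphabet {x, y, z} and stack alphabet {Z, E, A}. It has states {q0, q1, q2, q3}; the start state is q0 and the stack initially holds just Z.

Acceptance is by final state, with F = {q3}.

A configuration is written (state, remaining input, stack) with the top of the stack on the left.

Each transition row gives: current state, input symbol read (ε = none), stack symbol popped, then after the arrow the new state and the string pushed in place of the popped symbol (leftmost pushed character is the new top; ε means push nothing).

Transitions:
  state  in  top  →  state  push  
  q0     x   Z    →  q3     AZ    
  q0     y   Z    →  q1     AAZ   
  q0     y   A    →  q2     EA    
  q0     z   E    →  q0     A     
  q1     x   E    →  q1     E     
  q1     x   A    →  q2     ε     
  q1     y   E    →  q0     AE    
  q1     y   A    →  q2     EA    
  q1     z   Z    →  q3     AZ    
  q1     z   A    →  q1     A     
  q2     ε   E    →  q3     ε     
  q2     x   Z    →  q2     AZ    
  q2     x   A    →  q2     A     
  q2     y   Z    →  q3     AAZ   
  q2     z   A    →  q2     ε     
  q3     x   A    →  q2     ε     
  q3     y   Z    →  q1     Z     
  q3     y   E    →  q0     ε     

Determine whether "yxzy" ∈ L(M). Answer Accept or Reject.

(q0, yxzy, Z) ⊢ (q1, xzy, AAZ) ⊢ (q2, zy, AZ) ⊢ (q2, y, Z) ⊢ (q3, ε, AAZ)
All input consumed; state q3 ∈ F.

Accept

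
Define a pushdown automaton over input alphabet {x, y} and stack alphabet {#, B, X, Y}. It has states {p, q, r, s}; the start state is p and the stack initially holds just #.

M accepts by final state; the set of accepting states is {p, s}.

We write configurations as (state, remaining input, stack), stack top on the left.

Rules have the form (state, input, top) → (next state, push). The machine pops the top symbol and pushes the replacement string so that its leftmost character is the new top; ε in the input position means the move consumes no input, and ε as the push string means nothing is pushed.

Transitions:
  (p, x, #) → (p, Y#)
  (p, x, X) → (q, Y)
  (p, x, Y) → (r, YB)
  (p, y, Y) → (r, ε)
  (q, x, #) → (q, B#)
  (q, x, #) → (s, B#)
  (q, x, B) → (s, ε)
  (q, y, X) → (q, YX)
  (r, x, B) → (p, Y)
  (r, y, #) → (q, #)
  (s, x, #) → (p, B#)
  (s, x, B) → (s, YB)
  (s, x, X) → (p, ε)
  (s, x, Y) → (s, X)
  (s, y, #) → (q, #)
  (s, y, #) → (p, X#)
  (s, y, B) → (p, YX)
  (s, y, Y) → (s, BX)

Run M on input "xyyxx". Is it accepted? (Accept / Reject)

One accepting computation: (p, xyyxx, #) ⊢ (p, yyxx, Y#) ⊢ (r, yxx, #) ⊢ (q, xx, #) ⊢ (q, x, B#) ⊢ (s, ε, #)
All input consumed and state s ∈ F.

Accept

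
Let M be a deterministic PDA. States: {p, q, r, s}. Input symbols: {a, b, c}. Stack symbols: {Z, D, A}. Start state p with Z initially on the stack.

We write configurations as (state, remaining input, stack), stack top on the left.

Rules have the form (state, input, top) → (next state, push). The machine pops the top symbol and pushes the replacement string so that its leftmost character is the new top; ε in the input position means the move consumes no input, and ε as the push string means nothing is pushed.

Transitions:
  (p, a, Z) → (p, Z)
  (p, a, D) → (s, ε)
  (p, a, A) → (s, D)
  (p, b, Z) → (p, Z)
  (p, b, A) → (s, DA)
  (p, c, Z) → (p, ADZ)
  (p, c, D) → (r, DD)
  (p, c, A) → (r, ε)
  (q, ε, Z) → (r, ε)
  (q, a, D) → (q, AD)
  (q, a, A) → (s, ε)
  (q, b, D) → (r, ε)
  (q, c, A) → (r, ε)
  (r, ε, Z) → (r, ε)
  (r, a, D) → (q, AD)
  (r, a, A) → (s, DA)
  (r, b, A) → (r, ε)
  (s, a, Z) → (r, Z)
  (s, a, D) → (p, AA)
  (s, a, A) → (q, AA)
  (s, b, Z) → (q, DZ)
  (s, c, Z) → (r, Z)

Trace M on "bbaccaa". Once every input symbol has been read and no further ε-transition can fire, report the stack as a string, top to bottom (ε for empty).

DZ

(p, bbaccaa, Z)
  read b, top Z: go to p, push Z → (p, baccaa, Z)
  read b, top Z: go to p, push Z → (p, accaa, Z)
  read a, top Z: go to p, push Z → (p, ccaa, Z)
  read c, top Z: go to p, push ADZ → (p, caa, ADZ)
  read c, top A: go to r, push ε → (r, aa, DZ)
  read a, top D: go to q, push AD → (q, a, ADZ)
  read a, top A: go to s, push ε → (s, ε, DZ)
All input consumed in state s with stack DZ.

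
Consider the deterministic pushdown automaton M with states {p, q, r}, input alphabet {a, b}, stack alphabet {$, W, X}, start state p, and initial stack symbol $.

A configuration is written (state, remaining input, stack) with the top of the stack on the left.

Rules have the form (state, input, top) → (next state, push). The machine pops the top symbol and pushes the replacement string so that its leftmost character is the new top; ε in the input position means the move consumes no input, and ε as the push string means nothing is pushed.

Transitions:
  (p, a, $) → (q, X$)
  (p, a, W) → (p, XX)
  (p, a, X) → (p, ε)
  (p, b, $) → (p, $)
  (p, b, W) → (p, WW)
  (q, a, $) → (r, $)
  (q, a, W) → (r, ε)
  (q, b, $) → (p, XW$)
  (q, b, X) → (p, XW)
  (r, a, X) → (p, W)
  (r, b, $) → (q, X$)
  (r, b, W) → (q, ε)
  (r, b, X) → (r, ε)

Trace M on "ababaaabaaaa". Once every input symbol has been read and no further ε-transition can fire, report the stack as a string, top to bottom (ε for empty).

(p, ababaaabaaaa, $)
  read a, top $: go to q, push X$ → (q, babaaabaaaa, X$)
  read b, top X: go to p, push XW → (p, abaaabaaaa, XW$)
  read a, top X: go to p, push ε → (p, baaabaaaa, W$)
  read b, top W: go to p, push WW → (p, aaabaaaa, WW$)
  read a, top W: go to p, push XX → (p, aabaaaa, XXW$)
  read a, top X: go to p, push ε → (p, abaaaa, XW$)
  read a, top X: go to p, push ε → (p, baaaa, W$)
  read b, top W: go to p, push WW → (p, aaaa, WW$)
  read a, top W: go to p, push XX → (p, aaa, XXW$)
  read a, top X: go to p, push ε → (p, aa, XW$)
  read a, top X: go to p, push ε → (p, a, W$)
  read a, top W: go to p, push XX → (p, ε, XX$)
All input consumed in state p with stack XX$.

XX$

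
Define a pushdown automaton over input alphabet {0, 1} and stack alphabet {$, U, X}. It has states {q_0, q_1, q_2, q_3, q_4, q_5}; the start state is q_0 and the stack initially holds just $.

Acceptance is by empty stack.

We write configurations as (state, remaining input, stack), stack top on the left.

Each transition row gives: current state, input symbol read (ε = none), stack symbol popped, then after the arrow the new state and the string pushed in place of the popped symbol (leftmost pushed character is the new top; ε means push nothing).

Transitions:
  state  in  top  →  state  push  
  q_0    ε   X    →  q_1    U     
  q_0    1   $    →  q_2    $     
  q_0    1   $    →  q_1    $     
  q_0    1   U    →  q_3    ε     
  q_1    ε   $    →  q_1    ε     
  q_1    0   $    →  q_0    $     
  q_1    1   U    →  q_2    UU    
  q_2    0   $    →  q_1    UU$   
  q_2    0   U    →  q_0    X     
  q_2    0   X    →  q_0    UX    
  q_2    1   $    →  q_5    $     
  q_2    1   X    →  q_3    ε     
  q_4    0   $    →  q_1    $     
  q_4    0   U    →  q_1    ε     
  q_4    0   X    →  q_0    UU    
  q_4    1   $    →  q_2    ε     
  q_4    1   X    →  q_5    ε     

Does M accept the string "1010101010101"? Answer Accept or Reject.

One accepting computation: (q_0, 1010101010101, $) ⊢ (q_1, 010101010101, $) ⊢ (q_0, 10101010101, $) ⊢ (q_1, 0101010101, $) ⊢ (q_0, 101010101, $) ⊢ (q_1, 01010101, $) ⊢ (q_0, 1010101, $) ⊢ (q_1, 010101, $) ⊢ (q_0, 10101, $) ⊢ (q_1, 0101, $) ⊢ (q_0, 101, $) ⊢ (q_1, 01, $) ⊢ (q_0, 1, $) ⊢ (q_1, ε, $) ⊢ (q_1, ε, ε)
All input consumed and the stack is empty.

Accept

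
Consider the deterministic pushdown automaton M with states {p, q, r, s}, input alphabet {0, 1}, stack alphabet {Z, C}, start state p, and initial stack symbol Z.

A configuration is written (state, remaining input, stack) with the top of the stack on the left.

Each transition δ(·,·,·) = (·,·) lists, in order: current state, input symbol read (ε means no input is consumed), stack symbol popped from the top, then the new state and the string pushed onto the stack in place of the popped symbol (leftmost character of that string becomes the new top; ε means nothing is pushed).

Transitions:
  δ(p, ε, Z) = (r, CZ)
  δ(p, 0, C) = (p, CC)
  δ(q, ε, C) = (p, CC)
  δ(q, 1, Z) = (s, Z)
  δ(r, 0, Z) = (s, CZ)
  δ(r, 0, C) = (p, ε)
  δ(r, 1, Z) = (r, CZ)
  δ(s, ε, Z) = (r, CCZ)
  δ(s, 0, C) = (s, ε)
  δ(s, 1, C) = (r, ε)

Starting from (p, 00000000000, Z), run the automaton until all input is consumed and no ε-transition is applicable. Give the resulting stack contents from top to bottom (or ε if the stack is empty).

(p, 00000000000, Z)
  ε-move, top Z: go to r, push CZ → (r, 00000000000, CZ)
  read 0, top C: go to p, push ε → (p, 0000000000, Z)
  ε-move, top Z: go to r, push CZ → (r, 0000000000, CZ)
  read 0, top C: go to p, push ε → (p, 000000000, Z)
  ε-move, top Z: go to r, push CZ → (r, 000000000, CZ)
  read 0, top C: go to p, push ε → (p, 00000000, Z)
  ε-move, top Z: go to r, push CZ → (r, 00000000, CZ)
  read 0, top C: go to p, push ε → (p, 0000000, Z)
  ε-move, top Z: go to r, push CZ → (r, 0000000, CZ)
  read 0, top C: go to p, push ε → (p, 000000, Z)
  ε-move, top Z: go to r, push CZ → (r, 000000, CZ)
  read 0, top C: go to p, push ε → (p, 00000, Z)
  ε-move, top Z: go to r, push CZ → (r, 00000, CZ)
  read 0, top C: go to p, push ε → (p, 0000, Z)
  ε-move, top Z: go to r, push CZ → (r, 0000, CZ)
  read 0, top C: go to p, push ε → (p, 000, Z)
  ε-move, top Z: go to r, push CZ → (r, 000, CZ)
  read 0, top C: go to p, push ε → (p, 00, Z)
  ε-move, top Z: go to r, push CZ → (r, 00, CZ)
  read 0, top C: go to p, push ε → (p, 0, Z)
  ε-move, top Z: go to r, push CZ → (r, 0, CZ)
  read 0, top C: go to p, push ε → (p, ε, Z)
  ε-move, top Z: go to r, push CZ → (r, ε, CZ)
All input consumed in state r with stack CZ.

CZ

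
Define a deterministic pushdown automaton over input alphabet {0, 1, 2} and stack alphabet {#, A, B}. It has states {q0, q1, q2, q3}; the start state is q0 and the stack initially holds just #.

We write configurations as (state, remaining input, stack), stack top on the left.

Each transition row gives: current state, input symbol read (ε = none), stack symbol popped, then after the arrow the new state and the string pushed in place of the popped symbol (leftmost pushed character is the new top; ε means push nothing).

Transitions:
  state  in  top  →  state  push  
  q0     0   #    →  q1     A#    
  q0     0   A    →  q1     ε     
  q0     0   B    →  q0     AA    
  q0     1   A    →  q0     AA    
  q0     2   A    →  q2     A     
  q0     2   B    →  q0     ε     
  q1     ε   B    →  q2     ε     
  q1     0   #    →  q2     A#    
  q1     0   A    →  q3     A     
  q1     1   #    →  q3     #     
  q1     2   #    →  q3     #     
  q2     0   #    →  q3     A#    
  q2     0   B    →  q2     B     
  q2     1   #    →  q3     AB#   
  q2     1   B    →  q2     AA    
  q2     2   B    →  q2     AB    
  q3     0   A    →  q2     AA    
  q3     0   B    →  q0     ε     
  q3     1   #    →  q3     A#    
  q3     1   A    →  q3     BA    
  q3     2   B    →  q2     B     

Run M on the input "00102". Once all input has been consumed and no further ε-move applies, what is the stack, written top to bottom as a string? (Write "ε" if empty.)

(q0, 00102, #)
  read 0, top #: go to q1, push A# → (q1, 0102, A#)
  read 0, top A: go to q3, push A → (q3, 102, A#)
  read 1, top A: go to q3, push BA → (q3, 02, BA#)
  read 0, top B: go to q0, push ε → (q0, 2, A#)
  read 2, top A: go to q2, push A → (q2, ε, A#)
All input consumed in state q2 with stack A#.

A#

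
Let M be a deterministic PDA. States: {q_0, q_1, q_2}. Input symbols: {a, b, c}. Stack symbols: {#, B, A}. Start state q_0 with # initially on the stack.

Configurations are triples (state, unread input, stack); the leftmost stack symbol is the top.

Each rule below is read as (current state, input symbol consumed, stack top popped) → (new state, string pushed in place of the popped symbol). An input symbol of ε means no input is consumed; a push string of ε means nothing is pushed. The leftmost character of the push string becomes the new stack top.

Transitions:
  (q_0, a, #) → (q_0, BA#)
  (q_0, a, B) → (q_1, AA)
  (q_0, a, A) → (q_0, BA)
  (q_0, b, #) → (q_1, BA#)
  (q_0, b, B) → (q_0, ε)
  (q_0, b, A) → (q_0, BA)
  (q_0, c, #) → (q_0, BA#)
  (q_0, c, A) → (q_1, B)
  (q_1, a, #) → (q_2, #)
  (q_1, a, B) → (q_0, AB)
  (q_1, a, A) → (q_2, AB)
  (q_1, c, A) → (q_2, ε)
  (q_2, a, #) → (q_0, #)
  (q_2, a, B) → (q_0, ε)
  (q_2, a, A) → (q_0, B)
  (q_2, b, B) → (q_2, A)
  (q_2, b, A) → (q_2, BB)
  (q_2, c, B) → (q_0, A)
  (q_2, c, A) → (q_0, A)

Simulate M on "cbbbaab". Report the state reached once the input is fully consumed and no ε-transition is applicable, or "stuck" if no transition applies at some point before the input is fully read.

(q_0, cbbbaab, #)
  read c, top #: go to q_0, push BA# → (q_0, bbbaab, BA#)
  read b, top B: go to q_0, push ε → (q_0, bbaab, A#)
  read b, top A: go to q_0, push BA → (q_0, baab, BA#)
  read b, top B: go to q_0, push ε → (q_0, aab, A#)
  read a, top A: go to q_0, push BA → (q_0, ab, BA#)
  read a, top B: go to q_1, push AA → (q_1, b, AAA#)
No transition for (q_1, b, top A); M blocks with input b remaining.

stuck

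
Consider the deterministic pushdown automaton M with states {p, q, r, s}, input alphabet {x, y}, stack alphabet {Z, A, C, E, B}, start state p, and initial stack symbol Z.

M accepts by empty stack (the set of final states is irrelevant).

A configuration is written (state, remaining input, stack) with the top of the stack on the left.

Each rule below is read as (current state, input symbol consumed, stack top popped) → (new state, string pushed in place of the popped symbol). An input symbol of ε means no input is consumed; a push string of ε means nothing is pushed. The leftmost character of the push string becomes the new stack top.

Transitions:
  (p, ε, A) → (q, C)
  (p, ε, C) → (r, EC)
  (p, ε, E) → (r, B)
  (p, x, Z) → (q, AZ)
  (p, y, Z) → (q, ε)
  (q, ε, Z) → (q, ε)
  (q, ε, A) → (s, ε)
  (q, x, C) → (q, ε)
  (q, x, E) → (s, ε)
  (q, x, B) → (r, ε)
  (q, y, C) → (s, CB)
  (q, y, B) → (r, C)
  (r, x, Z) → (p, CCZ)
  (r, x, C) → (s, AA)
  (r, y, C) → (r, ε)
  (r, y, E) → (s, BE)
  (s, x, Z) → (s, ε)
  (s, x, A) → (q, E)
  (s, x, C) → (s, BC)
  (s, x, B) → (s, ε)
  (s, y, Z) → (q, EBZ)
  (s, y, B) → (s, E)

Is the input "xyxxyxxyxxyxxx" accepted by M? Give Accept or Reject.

(p, xyxxyxxyxxyxxx, Z) ⊢ (q, yxxyxxyxxyxxx, AZ) ⊢ (s, yxxyxxyxxyxxx, Z) ⊢ (q, xxyxxyxxyxxx, EBZ) ⊢ (s, xyxxyxxyxxx, BZ) ⊢ (s, yxxyxxyxxx, Z) ⊢ (q, xxyxxyxxx, EBZ) ⊢ (s, xyxxyxxx, BZ) ⊢ (s, yxxyxxx, Z) ⊢ (q, xxyxxx, EBZ) ⊢ (s, xyxxx, BZ) ⊢ (s, yxxx, Z) ⊢ (q, xxx, EBZ) ⊢ (s, xx, BZ) ⊢ (s, x, Z) ⊢ (s, ε, ε)
All input consumed and the stack is empty.

Accept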